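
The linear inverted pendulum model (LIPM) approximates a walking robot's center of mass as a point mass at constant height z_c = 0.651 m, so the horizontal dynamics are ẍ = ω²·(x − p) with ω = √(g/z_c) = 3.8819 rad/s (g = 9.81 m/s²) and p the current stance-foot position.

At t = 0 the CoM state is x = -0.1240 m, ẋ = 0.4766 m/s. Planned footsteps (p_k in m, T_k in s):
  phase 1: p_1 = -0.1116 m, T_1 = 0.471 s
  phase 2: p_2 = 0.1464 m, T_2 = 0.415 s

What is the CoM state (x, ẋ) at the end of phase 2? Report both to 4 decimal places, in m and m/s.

x = 1.1925, ẋ = 4.2777

phase 1: p=-0.1116, T=0.471, ωT=1.828375, cosh=3.192219, sinh=3.031545; start (x,ẋ)=(-0.124000, 0.476600) → end (x,ẋ)=(0.221014, 1.375487)
phase 2: p=0.1464, T=0.415, ωT=1.610988, cosh=2.603725, sinh=2.404034; start (x,ẋ)=(0.221014, 1.375487) → end (x,ẋ)=(1.192504, 4.277704)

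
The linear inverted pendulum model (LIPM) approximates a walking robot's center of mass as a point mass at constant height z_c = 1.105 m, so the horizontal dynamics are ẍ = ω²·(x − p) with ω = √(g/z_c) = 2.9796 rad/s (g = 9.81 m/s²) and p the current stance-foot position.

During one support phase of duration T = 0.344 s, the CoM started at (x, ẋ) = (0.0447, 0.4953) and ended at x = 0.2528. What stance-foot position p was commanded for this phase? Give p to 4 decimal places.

ωT = 2.9796·0.344 = 1.024982; cosh(ωT) = 1.572925, sinh(ωT) = 1.214122
x(T) = p + (x₀−p)·cosh(ωT) + (ẋ₀/ω)·sinh(ωT) ⇒ p·(1 − cosh) = x(T) − x₀·cosh − (ẋ₀/ω)·sinh
numerator   = 0.2528 − (0.0447)·1.572925 − (0.4953/2.9796)·1.214122 = -0.019334
denominator = 1 − 1.572925 = -0.572925
p = -0.019334 / -0.572925 = 0.0337

p = 0.0337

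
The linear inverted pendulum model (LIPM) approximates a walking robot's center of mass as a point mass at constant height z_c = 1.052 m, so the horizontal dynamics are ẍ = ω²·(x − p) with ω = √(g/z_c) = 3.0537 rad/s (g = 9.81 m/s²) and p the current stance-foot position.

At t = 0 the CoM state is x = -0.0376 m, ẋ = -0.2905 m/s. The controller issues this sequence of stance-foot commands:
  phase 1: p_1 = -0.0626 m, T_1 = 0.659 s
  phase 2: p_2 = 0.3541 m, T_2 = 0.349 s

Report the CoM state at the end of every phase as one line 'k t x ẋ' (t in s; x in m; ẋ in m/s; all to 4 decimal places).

1 0.6590 -0.3169 -0.8256
2 1.0080 -1.0813 -3.9618

phase 1: p=-0.0626, T=0.659, ωT=2.012388, cosh=3.807416, sinh=3.673747; start (x,ẋ)=(-0.037600, -0.290500) → end (x,ẋ)=(-0.316900, -0.825591)
phase 2: p=0.3541, T=0.349, ωT=1.065741, cosh=1.623731, sinh=1.279259; start (x,ẋ)=(-0.316900, -0.825591) → end (x,ẋ)=(-1.081281, -3.961782)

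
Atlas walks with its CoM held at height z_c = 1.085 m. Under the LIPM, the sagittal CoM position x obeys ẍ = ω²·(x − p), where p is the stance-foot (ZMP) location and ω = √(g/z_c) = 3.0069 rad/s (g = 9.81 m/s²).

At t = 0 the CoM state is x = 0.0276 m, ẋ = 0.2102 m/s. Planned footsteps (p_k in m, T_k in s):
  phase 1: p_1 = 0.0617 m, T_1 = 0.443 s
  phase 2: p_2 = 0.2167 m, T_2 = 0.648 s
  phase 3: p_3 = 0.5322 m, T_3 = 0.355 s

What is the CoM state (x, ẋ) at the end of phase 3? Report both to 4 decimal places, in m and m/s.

phase 1: p=0.0617, T=0.443, ωT=1.332057, cosh=2.026381, sinh=1.762447; start (x,ẋ)=(0.027600, 0.210200) → end (x,ẋ)=(0.115806, 0.245232)
phase 2: p=0.2167, T=0.648, ωT=1.948471, cosh=3.580221, sinh=3.437729; start (x,ẋ)=(0.115806, 0.245232) → end (x,ẋ)=(0.135846, -0.164948)
phase 3: p=0.5322, T=0.355, ωT=1.067449, cosh=1.625919, sinh=1.282034; start (x,ẋ)=(0.135846, -0.164948) → end (x,ẋ)=(-0.182568, -1.796118)

x = -0.1826, ẋ = -1.7961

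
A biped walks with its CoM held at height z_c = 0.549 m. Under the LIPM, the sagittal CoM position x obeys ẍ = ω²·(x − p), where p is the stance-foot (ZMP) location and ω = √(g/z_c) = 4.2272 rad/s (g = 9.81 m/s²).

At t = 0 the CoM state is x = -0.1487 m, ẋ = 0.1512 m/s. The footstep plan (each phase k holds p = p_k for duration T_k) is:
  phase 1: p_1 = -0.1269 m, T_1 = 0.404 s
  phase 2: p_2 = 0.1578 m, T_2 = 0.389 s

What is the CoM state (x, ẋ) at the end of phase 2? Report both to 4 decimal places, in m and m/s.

x = -0.4083, ẋ = -2.1519

phase 1: p=-0.1269, T=0.404, ωT=1.707789, cosh=2.849008, sinh=2.667742; start (x,ẋ)=(-0.148700, 0.151200) → end (x,ẋ)=(-0.093588, 0.184930)
phase 2: p=0.1578, T=0.389, ωT=1.644381, cosh=2.685467, sinh=2.492335; start (x,ẋ)=(-0.093588, 0.184930) → end (x,ẋ)=(-0.408260, -2.151897)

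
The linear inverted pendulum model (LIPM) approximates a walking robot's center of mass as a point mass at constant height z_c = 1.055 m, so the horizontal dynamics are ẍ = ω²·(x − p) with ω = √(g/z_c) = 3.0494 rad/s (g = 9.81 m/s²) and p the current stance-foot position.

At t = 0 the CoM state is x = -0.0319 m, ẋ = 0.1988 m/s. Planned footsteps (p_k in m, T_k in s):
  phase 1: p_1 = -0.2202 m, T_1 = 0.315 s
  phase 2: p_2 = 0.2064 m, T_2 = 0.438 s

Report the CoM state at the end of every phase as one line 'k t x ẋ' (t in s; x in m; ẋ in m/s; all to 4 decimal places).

phase 1: p=-0.2202, T=0.315, ωT=0.960561, cosh=1.497920, sinh=1.115242; start (x,ẋ)=(-0.031900, 0.198800) → end (x,ẋ)=(0.134564, 0.938161)
phase 2: p=0.2064, T=0.438, ωT=1.335637, cosh=2.032704, sinh=1.769714; start (x,ẋ)=(0.134564, 0.938161) → end (x,ẋ)=(0.604840, 1.519338)

1 0.3150 0.1346 0.9382
2 0.7530 0.6048 1.5193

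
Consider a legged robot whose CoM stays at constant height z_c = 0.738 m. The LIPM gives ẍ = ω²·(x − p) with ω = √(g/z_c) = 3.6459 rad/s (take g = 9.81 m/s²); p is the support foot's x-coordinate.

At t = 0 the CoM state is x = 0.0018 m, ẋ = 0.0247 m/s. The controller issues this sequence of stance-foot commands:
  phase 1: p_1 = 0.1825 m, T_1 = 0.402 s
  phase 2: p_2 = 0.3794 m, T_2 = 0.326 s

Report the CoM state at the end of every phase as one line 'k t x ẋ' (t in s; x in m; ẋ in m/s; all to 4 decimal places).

1 0.4020 -0.2157 -1.2941
2 0.7280 -1.2164 -5.5514

phase 1: p=0.1825, T=0.402, ωT=1.465652, cosh=2.280646, sinh=2.049719; start (x,ẋ)=(0.001800, 0.024700) → end (x,ẋ)=(-0.215726, -1.294052)
phase 2: p=0.3794, T=0.326, ωT=1.188563, cosh=1.793510, sinh=1.488852; start (x,ẋ)=(-0.215726, -1.294052) → end (x,ẋ)=(-1.216409, -5.551364)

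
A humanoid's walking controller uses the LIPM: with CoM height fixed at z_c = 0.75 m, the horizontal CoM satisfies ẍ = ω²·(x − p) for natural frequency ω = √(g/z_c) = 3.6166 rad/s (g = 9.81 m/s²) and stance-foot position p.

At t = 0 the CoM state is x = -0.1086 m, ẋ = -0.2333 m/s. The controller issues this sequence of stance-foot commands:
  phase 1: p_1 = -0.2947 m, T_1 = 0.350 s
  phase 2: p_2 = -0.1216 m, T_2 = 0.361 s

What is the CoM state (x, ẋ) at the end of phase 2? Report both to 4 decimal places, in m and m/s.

phase 1: p=-0.2947, T=0.350, ωT=1.265810, cosh=1.913987, sinh=1.631977; start (x,ẋ)=(-0.108600, -0.233300) → end (x,ẋ)=(-0.043783, 0.651867)
phase 2: p=-0.1216, T=0.361, ωT=1.305593, cosh=1.980443, sinh=1.709432; start (x,ẋ)=(-0.043783, 0.651867) → end (x,ẋ)=(0.340626, 1.772079)

x = 0.3406, ẋ = 1.7721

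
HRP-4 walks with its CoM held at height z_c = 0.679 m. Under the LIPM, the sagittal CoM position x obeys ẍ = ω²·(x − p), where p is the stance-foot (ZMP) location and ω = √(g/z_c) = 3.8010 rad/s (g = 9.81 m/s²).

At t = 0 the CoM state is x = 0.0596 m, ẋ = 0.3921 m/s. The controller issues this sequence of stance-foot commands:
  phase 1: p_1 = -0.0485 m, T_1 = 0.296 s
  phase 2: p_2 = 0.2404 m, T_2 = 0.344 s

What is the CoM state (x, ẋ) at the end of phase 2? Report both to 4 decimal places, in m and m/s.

x = 0.8705, ẋ = 2.6904

phase 1: p=-0.0485, T=0.296, ωT=1.125096, cosh=1.702567, sinh=1.377946; start (x,ẋ)=(0.059600, 0.392100) → end (x,ẋ)=(0.277692, 1.233758)
phase 2: p=0.2404, T=0.344, ωT=1.307544, cosh=1.983783, sinh=1.713299; start (x,ẋ)=(0.277692, 1.233758) → end (x,ẋ)=(0.870496, 2.690365)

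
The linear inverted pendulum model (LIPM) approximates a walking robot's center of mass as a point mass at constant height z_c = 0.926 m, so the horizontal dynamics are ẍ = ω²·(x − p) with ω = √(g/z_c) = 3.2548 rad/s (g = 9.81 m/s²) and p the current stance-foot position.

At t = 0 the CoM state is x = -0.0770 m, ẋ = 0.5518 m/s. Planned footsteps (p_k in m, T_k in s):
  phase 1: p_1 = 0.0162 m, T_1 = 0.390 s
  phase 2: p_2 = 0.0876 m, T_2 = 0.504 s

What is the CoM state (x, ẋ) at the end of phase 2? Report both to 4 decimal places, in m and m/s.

phase 1: p=0.0162, T=0.390, ωT=1.269372, cosh=1.919813, sinh=1.638805; start (x,ẋ)=(-0.077000, 0.551800) → end (x,ẋ)=(0.115107, 0.562226)
phase 2: p=0.0876, T=0.504, ωT=1.640419, cosh=2.675615, sinh=2.481716; start (x,ẋ)=(0.115107, 0.562226) → end (x,ẋ)=(0.589883, 1.726486)

x = 0.5899, ẋ = 1.7265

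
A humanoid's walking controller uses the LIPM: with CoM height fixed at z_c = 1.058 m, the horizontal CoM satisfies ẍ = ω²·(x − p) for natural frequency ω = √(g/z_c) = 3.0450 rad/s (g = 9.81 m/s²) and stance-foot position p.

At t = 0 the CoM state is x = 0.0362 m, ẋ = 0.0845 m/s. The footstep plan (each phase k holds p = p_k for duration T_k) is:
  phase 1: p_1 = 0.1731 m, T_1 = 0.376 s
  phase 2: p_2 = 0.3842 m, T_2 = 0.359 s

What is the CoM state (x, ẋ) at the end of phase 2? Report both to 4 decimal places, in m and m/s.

phase 1: p=0.1731, T=0.376, ωT=1.144920, cosh=1.730220, sinh=1.411970; start (x,ẋ)=(0.036200, 0.084500) → end (x,ẋ)=(-0.024584, -0.442391)
phase 2: p=0.3842, T=0.359, ωT=1.093155, cosh=1.659415, sinh=1.324258; start (x,ẋ)=(-0.024584, -0.442391) → end (x,ẋ)=(-0.486537, -2.382478)

x = -0.4865, ẋ = -2.3825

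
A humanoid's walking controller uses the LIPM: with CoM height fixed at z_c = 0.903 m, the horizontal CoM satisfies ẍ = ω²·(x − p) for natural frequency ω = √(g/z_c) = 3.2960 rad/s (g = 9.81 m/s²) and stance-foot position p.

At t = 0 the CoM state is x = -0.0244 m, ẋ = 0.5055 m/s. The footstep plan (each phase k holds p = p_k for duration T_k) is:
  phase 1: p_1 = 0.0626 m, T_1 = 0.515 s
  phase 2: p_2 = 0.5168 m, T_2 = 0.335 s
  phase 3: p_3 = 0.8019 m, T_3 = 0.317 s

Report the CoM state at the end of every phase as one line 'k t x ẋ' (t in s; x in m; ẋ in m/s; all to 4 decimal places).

1 0.5150 0.2218 0.6697
2 0.8500 0.2957 -0.1844
3 1.1670 -0.0763 -2.3727

phase 1: p=0.0626, T=0.515, ωT=1.697440, cosh=2.821552, sinh=2.638400; start (x,ẋ)=(-0.024400, 0.505500) → end (x,ẋ)=(0.221770, 0.669728)
phase 2: p=0.5168, T=0.335, ωT=1.104160, cosh=1.674089, sinh=1.342600; start (x,ẋ)=(0.221770, 0.669728) → end (x,ẋ)=(0.295703, -0.184384)
phase 3: p=0.8019, T=0.317, ωT=1.044832, cosh=1.597336, sinh=1.245585; start (x,ẋ)=(0.295703, -0.184384) → end (x,ẋ)=(-0.076347, -2.372690)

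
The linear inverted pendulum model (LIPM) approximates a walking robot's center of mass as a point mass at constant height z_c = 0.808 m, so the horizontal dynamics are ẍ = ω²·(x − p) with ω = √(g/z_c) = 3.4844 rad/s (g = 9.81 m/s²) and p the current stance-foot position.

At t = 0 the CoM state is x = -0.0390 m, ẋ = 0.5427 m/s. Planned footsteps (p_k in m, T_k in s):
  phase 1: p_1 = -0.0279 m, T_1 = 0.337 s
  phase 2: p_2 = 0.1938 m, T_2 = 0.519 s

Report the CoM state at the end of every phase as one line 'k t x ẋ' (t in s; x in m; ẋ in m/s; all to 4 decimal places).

1 0.3370 0.1803 0.9053
2 0.8560 0.9228 2.6964

phase 1: p=-0.0279, T=0.337, ωT=1.174243, cosh=1.772372, sinh=1.463320; start (x,ẋ)=(-0.039000, 0.542700) → end (x,ẋ)=(0.180341, 0.905270)
phase 2: p=0.1938, T=0.519, ωT=1.808404, cosh=3.132308, sinh=2.968392; start (x,ẋ)=(0.180341, 0.905270) → end (x,ẋ)=(0.922849, 2.696373)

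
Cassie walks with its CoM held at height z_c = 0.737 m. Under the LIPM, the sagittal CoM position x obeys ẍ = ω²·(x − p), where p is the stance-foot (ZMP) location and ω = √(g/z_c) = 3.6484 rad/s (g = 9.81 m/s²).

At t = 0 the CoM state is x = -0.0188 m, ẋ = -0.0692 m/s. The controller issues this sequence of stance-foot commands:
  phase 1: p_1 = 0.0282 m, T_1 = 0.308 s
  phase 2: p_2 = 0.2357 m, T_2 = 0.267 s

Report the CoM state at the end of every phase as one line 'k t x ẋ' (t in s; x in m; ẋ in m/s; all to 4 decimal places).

phase 1: p=0.0282, T=0.308, ωT=1.123707, cosh=1.700655, sinh=1.375582; start (x,ẋ)=(-0.018800, -0.069200) → end (x,ẋ)=(-0.077822, -0.353563)
phase 2: p=0.2357, T=0.267, ωT=0.974123, cosh=1.513183, sinh=1.135660; start (x,ẋ)=(-0.077822, -0.353563) → end (x,ẋ)=(-0.348772, -1.834033)

1 0.3080 -0.0778 -0.3536
2 0.5750 -0.3488 -1.8340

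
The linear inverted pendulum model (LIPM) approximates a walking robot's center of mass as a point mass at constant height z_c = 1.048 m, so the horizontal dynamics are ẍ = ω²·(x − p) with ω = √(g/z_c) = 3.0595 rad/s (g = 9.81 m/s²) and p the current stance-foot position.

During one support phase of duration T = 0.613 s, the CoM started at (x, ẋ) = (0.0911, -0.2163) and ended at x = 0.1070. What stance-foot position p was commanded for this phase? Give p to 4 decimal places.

ωT = 3.0595·0.613 = 1.875473; cosh(ωT) = 3.338595, sinh(ωT) = 3.185313
x(T) = p + (x₀−p)·cosh(ωT) + (ẋ₀/ω)·sinh(ωT) ⇒ p·(1 − cosh) = x(T) − x₀·cosh − (ẋ₀/ω)·sinh
numerator   = 0.1070 − (0.0911)·3.338595 − (-0.2163/3.0595)·3.185313 = 0.028049
denominator = 1 − 3.338595 = -2.338595
p = 0.028049 / -2.338595 = -0.0120

p = -0.0120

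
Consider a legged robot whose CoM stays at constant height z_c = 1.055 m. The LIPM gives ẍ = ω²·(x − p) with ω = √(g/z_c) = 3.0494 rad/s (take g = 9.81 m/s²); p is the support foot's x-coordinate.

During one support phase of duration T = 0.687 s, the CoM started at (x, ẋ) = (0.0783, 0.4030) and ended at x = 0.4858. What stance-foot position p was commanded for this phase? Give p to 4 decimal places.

ωT = 3.0494·0.687 = 2.094938; cosh(ωT) = 4.124007, sinh(ωT) = 4.000929
x(T) = p + (x₀−p)·cosh(ωT) + (ẋ₀/ω)·sinh(ωT) ⇒ p·(1 − cosh) = x(T) − x₀·cosh − (ẋ₀/ω)·sinh
numerator   = 0.4858 − (0.0783)·4.124007 − (0.4030/3.0494)·4.000929 = -0.365861
denominator = 1 − 4.124007 = -3.124007
p = -0.365861 / -3.124007 = 0.1171

p = 0.1171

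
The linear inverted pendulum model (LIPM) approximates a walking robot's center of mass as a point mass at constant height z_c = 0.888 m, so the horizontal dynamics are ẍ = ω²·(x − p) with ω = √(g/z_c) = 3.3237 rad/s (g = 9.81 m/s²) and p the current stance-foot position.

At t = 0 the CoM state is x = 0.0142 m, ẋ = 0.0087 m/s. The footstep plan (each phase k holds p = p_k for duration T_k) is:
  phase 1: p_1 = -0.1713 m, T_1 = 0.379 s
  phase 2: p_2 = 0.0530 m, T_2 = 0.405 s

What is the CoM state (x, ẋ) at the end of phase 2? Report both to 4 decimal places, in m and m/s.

phase 1: p=-0.1713, T=0.379, ωT=1.259682, cosh=1.904023, sinh=1.620279; start (x,ẋ)=(0.014200, 0.008700) → end (x,ẋ)=(0.186137, 1.015542)
phase 2: p=0.0530, T=0.405, ωT=1.346099, cosh=2.051329, sinh=1.791076; start (x,ẋ)=(0.186137, 1.015542) → end (x,ẋ)=(0.873364, 2.875778)

x = 0.8734, ẋ = 2.8758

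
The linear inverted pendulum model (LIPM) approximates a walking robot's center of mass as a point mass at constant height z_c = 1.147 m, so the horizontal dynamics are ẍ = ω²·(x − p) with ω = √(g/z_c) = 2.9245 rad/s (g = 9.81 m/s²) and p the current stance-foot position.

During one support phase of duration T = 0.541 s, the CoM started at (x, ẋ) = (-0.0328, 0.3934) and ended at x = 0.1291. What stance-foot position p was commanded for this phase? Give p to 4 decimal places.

p = 0.0659

ωT = 2.9245·0.541 = 1.582155; cosh(ωT) = 2.535479, sinh(ωT) = 2.329948
x(T) = p + (x₀−p)·cosh(ωT) + (ẋ₀/ω)·sinh(ωT) ⇒ p·(1 − cosh) = x(T) − x₀·cosh − (ẋ₀/ω)·sinh
numerator   = 0.1291 − (-0.0328)·2.535479 − (0.3934/2.9245)·2.329948 = -0.101158
denominator = 1 − 2.535479 = -1.535479
p = -0.101158 / -1.535479 = 0.0659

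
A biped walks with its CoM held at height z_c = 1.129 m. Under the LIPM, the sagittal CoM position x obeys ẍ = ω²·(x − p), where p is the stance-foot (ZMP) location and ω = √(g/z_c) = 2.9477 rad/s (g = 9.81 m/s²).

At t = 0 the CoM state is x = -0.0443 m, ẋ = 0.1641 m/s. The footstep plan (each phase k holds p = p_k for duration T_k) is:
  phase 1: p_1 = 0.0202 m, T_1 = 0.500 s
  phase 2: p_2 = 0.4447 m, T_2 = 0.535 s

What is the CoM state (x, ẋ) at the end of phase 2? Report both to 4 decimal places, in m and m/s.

phase 1: p=0.0202, T=0.500, ωT=1.473850, cosh=2.297527, sinh=2.068485; start (x,ẋ)=(-0.044300, 0.164100) → end (x,ẋ)=(-0.012837, -0.016250)
phase 2: p=0.4447, T=0.535, ωT=1.577020, cosh=2.523549, sinh=2.316959; start (x,ẋ)=(-0.012837, -0.016250) → end (x,ẋ)=(-0.722689, -3.165846)

x = -0.7227, ẋ = -3.1658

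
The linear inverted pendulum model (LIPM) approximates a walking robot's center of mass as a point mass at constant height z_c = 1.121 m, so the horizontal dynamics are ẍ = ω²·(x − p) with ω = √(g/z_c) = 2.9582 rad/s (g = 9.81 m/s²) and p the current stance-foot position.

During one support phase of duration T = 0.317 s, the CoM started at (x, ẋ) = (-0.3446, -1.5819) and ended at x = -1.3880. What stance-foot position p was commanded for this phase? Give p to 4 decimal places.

ωT = 2.9582·0.317 = 0.937749; cosh(ωT) = 1.472867, sinh(ωT) = 1.081359
x(T) = p + (x₀−p)·cosh(ωT) + (ẋ₀/ω)·sinh(ωT) ⇒ p·(1 − cosh) = x(T) − x₀·cosh − (ẋ₀/ω)·sinh
numerator   = -1.3880 − (-0.3446)·1.472867 − (-1.5819/2.9582)·1.081359 = -0.302192
denominator = 1 − 1.472867 = -0.472867
p = -0.302192 / -0.472867 = 0.6391

p = 0.6391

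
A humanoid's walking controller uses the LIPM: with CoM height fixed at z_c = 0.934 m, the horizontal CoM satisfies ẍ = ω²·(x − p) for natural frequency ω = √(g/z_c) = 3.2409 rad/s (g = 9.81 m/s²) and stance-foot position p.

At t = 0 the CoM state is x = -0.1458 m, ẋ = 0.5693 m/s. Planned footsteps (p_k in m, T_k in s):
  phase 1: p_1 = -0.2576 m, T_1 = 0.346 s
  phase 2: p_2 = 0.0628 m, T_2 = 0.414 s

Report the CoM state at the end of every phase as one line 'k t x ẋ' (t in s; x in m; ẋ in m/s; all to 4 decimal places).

1 0.3460 0.1731 1.4633
2 0.7600 1.0929 3.6274

phase 1: p=-0.2576, T=0.346, ωT=1.121351, cosh=1.697419, sinh=1.371580; start (x,ẋ)=(-0.145800, 0.569300) → end (x,ẋ)=(0.173105, 1.463309)
phase 2: p=0.0628, T=0.414, ωT=1.341733, cosh=2.043529, sinh=1.782137; start (x,ẋ)=(0.173105, 1.463309) → end (x,ẋ)=(1.092869, 3.627404)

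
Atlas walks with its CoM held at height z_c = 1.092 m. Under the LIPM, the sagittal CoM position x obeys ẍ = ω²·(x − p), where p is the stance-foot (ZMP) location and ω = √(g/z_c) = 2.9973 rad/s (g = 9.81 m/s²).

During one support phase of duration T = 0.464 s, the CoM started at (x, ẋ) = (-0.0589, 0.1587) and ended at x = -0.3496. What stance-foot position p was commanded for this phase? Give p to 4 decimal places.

ωT = 2.9973·0.464 = 1.390747; cosh(ωT) = 2.133370, sinh(ωT) = 1.884481
x(T) = p + (x₀−p)·cosh(ωT) + (ẋ₀/ω)·sinh(ωT) ⇒ p·(1 − cosh) = x(T) − x₀·cosh − (ẋ₀/ω)·sinh
numerator   = -0.3496 − (-0.0589)·2.133370 − (0.1587/2.9973)·1.884481 = -0.323723
denominator = 1 − 2.133370 = -1.133370
p = -0.323723 / -1.133370 = 0.2856

p = 0.2856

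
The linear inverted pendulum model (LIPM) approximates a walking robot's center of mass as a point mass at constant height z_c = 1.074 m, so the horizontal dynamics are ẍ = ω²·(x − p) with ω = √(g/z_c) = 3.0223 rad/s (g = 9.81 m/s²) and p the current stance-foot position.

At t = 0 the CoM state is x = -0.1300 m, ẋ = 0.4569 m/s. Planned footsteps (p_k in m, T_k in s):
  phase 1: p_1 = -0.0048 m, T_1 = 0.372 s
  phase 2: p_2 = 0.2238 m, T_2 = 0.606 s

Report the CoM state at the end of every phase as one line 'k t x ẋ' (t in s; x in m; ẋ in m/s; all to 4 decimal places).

1 0.3720 -0.0097 0.2565
2 0.9780 -0.2657 -1.3253

phase 1: p=-0.0048, T=0.372, ωT=1.124296, cosh=1.701465, sinh=1.376583; start (x,ẋ)=(-0.130000, 0.456900) → end (x,ẋ)=(-0.009717, 0.256511)
phase 2: p=0.2238, T=0.606, ωT=1.831514, cosh=3.201751, sinh=3.041580; start (x,ẋ)=(-0.009717, 0.256511) → end (x,ẋ)=(-0.265715, -1.325333)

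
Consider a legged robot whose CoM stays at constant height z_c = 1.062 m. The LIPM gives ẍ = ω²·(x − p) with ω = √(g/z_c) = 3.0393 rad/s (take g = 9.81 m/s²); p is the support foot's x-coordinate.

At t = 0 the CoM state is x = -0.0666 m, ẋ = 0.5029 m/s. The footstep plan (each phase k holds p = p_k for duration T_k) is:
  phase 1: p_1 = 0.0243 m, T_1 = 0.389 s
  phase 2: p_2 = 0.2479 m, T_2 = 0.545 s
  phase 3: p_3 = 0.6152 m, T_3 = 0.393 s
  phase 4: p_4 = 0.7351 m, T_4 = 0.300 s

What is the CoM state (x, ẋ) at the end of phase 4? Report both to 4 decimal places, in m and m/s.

phase 1: p=0.0243, T=0.389, ωT=1.182288, cosh=1.784202, sinh=1.477626; start (x,ẋ)=(-0.066600, 0.502900) → end (x,ẋ)=(0.106612, 0.489048)
phase 2: p=0.2479, T=0.545, ωT=1.656419, cosh=2.715665, sinh=2.524844; start (x,ẋ)=(0.106612, 0.489048) → end (x,ẋ)=(0.270478, 0.243884)
phase 3: p=0.6152, T=0.393, ωT=1.194445, cosh=1.802298, sinh=1.499426; start (x,ẋ)=(0.270478, 0.243884) → end (x,ẋ)=(0.114228, -1.131416)
phase 4: p=0.7351, T=0.300, ωT=0.911790, cosh=1.445289, sinh=1.043485; start (x,ẋ)=(0.114228, -1.131416) → end (x,ẋ)=(-0.550689, -3.604296)

x = -0.5507, ẋ = -3.6043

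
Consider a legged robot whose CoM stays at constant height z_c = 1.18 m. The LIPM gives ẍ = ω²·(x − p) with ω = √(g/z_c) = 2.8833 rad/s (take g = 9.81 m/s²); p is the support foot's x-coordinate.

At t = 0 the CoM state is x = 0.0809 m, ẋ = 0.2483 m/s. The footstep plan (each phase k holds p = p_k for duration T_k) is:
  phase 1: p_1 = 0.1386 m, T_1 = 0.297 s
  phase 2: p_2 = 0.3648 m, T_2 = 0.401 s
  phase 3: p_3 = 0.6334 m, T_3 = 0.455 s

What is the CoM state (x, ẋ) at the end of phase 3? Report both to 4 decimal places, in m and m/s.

x = -0.8535, ẋ = -4.0083

phase 1: p=0.1386, T=0.297, ωT=0.856340, cosh=1.389621, sinh=0.964907; start (x,ẋ)=(0.080900, 0.248300) → end (x,ẋ)=(0.141513, 0.184515)
phase 2: p=0.3648, T=0.401, ωT=1.156203, cosh=1.746262, sinh=1.431583; start (x,ẋ)=(0.141513, 0.184515) → end (x,ẋ)=(0.066496, -0.599446)
phase 3: p=0.6334, T=0.455, ωT=1.311902, cosh=1.991268, sinh=1.721960; start (x,ẋ)=(0.066496, -0.599446) → end (x,ẋ)=(-0.853457, -4.008292)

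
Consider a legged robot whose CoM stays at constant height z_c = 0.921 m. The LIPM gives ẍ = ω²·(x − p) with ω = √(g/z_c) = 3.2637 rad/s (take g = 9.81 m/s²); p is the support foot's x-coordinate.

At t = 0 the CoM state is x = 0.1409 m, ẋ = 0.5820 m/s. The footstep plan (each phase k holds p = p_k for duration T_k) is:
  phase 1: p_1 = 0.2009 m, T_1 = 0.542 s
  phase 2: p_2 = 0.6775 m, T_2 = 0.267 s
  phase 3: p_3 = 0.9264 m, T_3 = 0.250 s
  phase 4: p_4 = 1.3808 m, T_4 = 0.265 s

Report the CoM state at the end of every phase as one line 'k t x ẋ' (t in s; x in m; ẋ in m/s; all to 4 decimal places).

phase 1: p=0.2009, T=0.542, ωT=1.768925, cosh=3.017532, sinh=2.847016; start (x,ẋ)=(0.140900, 0.582000) → end (x,ẋ)=(0.527543, 1.198695)
phase 2: p=0.6775, T=0.267, ωT=0.871408, cosh=1.404318, sinh=0.985956; start (x,ẋ)=(0.527543, 1.198695) → end (x,ẋ)=(0.829035, 1.200807)
phase 3: p=0.9264, T=0.250, ωT=0.815925, cosh=1.351748, sinh=0.909518; start (x,ẋ)=(0.829035, 1.200807) → end (x,ẋ)=(1.129425, 1.334173)
phase 4: p=1.3808, T=0.265, ωT=0.864881, cosh=1.397912, sinh=0.976810; start (x,ẋ)=(1.129425, 1.334173) → end (x,ẋ)=(1.428711, 1.063668)

1 0.5420 0.5275 1.1987
2 0.8090 0.8290 1.2008
3 1.0590 1.1294 1.3342
4 1.3240 1.4287 1.0637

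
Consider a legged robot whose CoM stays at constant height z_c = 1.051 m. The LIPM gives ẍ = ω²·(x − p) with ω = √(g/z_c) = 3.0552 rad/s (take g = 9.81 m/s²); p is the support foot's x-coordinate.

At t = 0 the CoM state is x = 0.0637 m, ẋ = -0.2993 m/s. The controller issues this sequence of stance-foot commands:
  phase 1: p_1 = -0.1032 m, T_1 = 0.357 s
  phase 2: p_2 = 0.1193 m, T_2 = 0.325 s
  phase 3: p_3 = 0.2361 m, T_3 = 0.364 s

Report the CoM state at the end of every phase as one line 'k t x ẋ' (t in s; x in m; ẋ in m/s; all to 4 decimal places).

1 0.3570 0.0439 0.1775
2 0.6820 0.0712 0.0041
3 1.0460 -0.0399 -0.6762

phase 1: p=-0.1032, T=0.357, ωT=1.090706, cosh=1.656177, sinh=1.320198; start (x,ẋ)=(0.063700, -0.299300) → end (x,ẋ)=(0.043884, 0.177492)
phase 2: p=0.1193, T=0.325, ωT=0.992940, cosh=1.534822, sinh=1.164336; start (x,ẋ)=(0.043884, 0.177492) → end (x,ẋ)=(0.071192, 0.004143)
phase 3: p=0.2361, T=0.364, ωT=1.112093, cosh=1.684793, sinh=1.355923; start (x,ẋ)=(0.071192, 0.004143) → end (x,ẋ)=(-0.039897, -0.676170)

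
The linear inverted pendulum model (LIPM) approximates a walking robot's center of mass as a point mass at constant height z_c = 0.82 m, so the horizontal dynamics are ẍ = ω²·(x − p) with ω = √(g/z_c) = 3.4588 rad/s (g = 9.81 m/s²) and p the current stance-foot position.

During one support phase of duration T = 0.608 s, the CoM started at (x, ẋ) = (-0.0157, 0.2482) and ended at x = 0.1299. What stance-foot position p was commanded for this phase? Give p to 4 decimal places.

p = 0.0299

ωT = 3.4588·0.608 = 2.102950; cosh(ωT) = 4.156197, sinh(ωT) = 4.034102
x(T) = p + (x₀−p)·cosh(ωT) + (ẋ₀/ω)·sinh(ωT) ⇒ p·(1 − cosh) = x(T) − x₀·cosh − (ẋ₀/ω)·sinh
numerator   = 0.1299 − (-0.0157)·4.156197 − (0.2482/3.4588)·4.034102 = -0.094331
denominator = 1 − 4.156197 = -3.156197
p = -0.094331 / -3.156197 = 0.0299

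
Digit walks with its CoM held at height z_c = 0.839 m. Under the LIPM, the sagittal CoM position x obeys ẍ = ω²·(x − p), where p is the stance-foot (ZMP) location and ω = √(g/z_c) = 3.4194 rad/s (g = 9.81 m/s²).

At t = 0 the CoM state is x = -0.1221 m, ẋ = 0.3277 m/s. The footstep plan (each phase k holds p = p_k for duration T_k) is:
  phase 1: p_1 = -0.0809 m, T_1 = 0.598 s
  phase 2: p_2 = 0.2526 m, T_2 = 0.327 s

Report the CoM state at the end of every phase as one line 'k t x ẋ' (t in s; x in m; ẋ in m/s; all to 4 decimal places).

1 0.5980 0.1213 0.7522
2 0.9250 0.3309 0.6602

phase 1: p=-0.0809, T=0.598, ωT=2.044801, cosh=3.928514, sinh=3.799108; start (x,ẋ)=(-0.122100, 0.327700) → end (x,ẋ)=(0.121335, 0.752158)
phase 2: p=0.2526, T=0.327, ωT=1.118144, cosh=1.693028, sinh=1.366142; start (x,ẋ)=(0.121335, 0.752158) → end (x,ẋ)=(0.330872, 0.660235)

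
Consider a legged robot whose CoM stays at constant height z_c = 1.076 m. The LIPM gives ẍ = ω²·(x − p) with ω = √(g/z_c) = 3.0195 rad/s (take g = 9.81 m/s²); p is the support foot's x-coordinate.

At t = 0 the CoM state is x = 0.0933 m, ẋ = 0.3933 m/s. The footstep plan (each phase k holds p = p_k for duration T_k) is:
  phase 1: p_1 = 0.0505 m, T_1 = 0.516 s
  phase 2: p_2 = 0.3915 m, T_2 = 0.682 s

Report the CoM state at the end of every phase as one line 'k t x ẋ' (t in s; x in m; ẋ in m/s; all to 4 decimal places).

phase 1: p=0.0505, T=0.516, ωT=1.558062, cosh=2.480076, sinh=2.269532; start (x,ẋ)=(0.093300, 0.393300) → end (x,ẋ)=(0.452261, 1.268716)
phase 2: p=0.3915, T=0.682, ωT=2.059299, cosh=3.984008, sinh=3.856464; start (x,ẋ)=(0.452261, 1.268716) → end (x,ẋ)=(2.253960, 5.762115)

1 0.5160 0.4523 1.2687
2 1.1980 2.2540 5.7621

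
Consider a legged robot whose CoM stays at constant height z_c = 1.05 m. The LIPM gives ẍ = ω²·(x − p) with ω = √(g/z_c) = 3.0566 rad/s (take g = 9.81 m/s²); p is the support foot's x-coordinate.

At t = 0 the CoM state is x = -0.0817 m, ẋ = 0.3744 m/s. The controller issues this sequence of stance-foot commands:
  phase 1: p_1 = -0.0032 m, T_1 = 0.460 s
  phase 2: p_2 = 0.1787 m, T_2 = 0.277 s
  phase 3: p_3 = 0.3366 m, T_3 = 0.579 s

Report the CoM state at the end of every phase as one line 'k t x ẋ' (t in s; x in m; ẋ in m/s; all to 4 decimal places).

1 0.4600 0.0619 0.3496
2 0.7370 0.1263 0.1428
3 1.3160 -0.1654 -1.4004

phase 1: p=-0.0032, T=0.460, ωT=1.406036, cosh=2.162432, sinh=1.917319; start (x,ẋ)=(-0.081700, 0.374400) → end (x,ẋ)=(0.061900, 0.349567)
phase 2: p=0.1787, T=0.277, ωT=0.846678, cosh=1.380362, sinh=0.951525; start (x,ẋ)=(0.061900, 0.349567) → end (x,ẋ)=(0.126294, 0.142823)
phase 3: p=0.3366, T=0.579, ωT=1.769771, cosh=3.019942, sinh=2.849570; start (x,ẋ)=(0.126294, 0.142823) → end (x,ẋ)=(-0.165362, -1.400445)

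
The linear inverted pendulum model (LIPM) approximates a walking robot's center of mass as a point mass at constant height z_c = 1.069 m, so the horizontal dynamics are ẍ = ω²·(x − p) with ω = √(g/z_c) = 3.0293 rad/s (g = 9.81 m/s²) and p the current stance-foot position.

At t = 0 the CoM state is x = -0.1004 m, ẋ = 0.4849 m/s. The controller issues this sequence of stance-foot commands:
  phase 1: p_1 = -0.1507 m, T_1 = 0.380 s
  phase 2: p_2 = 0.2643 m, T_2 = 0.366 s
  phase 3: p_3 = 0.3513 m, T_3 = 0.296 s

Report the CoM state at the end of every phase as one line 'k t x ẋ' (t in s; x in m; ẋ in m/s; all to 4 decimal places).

1 0.3800 0.1645 1.0600
2 0.7460 0.5691 1.3730
3 1.0420 1.1258 2.6371

phase 1: p=-0.1507, T=0.380, ωT=1.151134, cosh=1.739027, sinh=1.422749; start (x,ẋ)=(-0.100400, 0.484900) → end (x,ẋ)=(0.164513, 1.060044)
phase 2: p=0.2643, T=0.366, ωT=1.108724, cosh=1.680234, sinh=1.350254; start (x,ẋ)=(0.164513, 1.060044) → end (x,ẋ)=(0.569129, 1.372959)
phase 3: p=0.3513, T=0.296, ωT=0.896673, cosh=1.429679, sinh=1.021754; start (x,ẋ)=(0.569129, 1.372959) → end (x,ẋ)=(1.125811, 2.637113)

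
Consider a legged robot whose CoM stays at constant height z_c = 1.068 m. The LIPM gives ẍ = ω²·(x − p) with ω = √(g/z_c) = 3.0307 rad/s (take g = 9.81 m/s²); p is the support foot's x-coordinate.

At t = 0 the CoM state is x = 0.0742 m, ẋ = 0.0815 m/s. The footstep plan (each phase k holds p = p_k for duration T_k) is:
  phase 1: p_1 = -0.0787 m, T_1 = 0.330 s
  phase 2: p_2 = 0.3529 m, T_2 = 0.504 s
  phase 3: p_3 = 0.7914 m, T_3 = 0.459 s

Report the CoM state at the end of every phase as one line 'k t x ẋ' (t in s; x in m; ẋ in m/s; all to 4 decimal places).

phase 1: p=-0.0787, T=0.330, ωT=1.000131, cosh=1.543235, sinh=1.175403; start (x,ẋ)=(0.074200, 0.081500) → end (x,ẋ)=(0.188869, 0.670449)
phase 2: p=0.3529, T=0.504, ωT=1.527473, cosh=2.411802, sinh=2.194718; start (x,ẋ)=(0.188869, 0.670449) → end (x,ẋ)=(0.442803, 0.525931)
phase 3: p=0.7914, T=0.459, ωT=1.391091, cosh=2.134019, sinh=1.885215; start (x,ẋ)=(0.442803, 0.525931) → end (x,ẋ)=(0.374637, -0.869371)

1 0.3300 0.1889 0.6704
2 0.8340 0.4428 0.5259
3 1.2930 0.3746 -0.8694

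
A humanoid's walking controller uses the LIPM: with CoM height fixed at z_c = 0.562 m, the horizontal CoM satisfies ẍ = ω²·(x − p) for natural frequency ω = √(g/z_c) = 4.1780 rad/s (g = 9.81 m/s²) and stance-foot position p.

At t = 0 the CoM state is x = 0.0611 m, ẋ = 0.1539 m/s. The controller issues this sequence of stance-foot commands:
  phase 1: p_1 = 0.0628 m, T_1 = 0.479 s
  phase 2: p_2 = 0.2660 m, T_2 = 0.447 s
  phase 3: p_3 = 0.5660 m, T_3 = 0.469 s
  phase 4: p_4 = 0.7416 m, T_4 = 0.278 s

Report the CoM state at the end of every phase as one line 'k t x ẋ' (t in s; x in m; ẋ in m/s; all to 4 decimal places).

phase 1: p=0.0628, T=0.479, ωT=2.001262, cosh=3.766776, sinh=3.631611; start (x,ẋ)=(0.061100, 0.153900) → end (x,ẋ)=(0.190170, 0.553913)
phase 2: p=0.2660, T=0.447, ωT=1.867566, cosh=3.313511, sinh=3.159012; start (x,ẋ)=(0.190170, 0.553913) → end (x,ẋ)=(0.433553, 0.834563)
phase 3: p=0.5660, T=0.469, ωT=1.959482, cosh=3.618291, sinh=3.477360; start (x,ẋ)=(0.433553, 0.834563) → end (x,ẋ)=(0.781376, 1.095445)
phase 4: p=0.7416, T=0.278, ωT=1.161484, cosh=1.753846, sinh=1.440825; start (x,ẋ)=(0.781376, 1.095445) → end (x,ẋ)=(1.189137, 2.160688)

1 0.4790 0.1902 0.5539
2 0.9260 0.4336 0.8346
3 1.3950 0.7814 1.0954
4 1.6730 1.1891 2.1607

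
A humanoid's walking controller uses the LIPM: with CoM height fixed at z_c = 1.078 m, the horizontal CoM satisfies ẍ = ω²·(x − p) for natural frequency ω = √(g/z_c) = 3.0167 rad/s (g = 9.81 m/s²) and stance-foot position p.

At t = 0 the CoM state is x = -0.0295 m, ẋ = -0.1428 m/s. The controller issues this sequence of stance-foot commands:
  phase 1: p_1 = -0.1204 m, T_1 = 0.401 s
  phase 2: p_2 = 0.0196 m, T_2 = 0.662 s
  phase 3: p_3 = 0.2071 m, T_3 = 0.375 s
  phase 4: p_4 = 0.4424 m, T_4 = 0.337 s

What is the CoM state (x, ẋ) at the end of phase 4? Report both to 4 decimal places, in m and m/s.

phase 1: p=-0.1204, T=0.401, ωT=1.209697, cosh=1.825378, sinh=1.527090; start (x,ẋ)=(-0.029500, -0.142800) → end (x,ẋ)=(-0.026760, 0.158092)
phase 2: p=0.0196, T=0.662, ωT=1.997055, cosh=3.751532, sinh=3.615798; start (x,ẋ)=(-0.026760, 0.158092) → end (x,ẋ)=(0.035166, 0.087399)
phase 3: p=0.2071, T=0.375, ωT=1.131263, cosh=1.711096, sinh=1.388471; start (x,ẋ)=(0.035166, 0.087399) → end (x,ẋ)=(-0.046870, -0.570616)
phase 4: p=0.4424, T=0.337, ωT=1.016628, cosh=1.562836, sinh=1.201023; start (x,ẋ)=(-0.046870, -0.570616) → end (x,ẋ)=(-0.549425, -2.664466)

x = -0.5494, ẋ = -2.6645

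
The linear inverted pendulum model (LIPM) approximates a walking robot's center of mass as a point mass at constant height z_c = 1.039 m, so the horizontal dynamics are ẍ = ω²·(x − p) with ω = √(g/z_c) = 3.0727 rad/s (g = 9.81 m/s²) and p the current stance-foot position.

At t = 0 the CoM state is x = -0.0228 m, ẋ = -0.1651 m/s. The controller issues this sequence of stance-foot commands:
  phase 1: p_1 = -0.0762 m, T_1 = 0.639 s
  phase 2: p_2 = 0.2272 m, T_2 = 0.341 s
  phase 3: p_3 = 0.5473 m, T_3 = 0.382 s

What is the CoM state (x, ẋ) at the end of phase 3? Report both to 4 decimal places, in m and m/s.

phase 1: p=-0.0762, T=0.639, ωT=1.963455, cosh=3.632136, sinh=3.491764; start (x,ẋ)=(-0.022800, -0.165100) → end (x,ẋ)=(-0.069861, -0.026729)
phase 2: p=0.2272, T=0.341, ωT=1.047791, cosh=1.601028, sinh=1.250316; start (x,ẋ)=(-0.069861, -0.026729) → end (x,ẋ)=(-0.259279, -1.184057)
phase 3: p=0.5473, T=0.382, ωT=1.173771, cosh=1.771683, sinh=1.462484; start (x,ẋ)=(-0.259279, -1.184057) → end (x,ẋ)=(-1.445267, -5.722358)

x = -1.4453, ẋ = -5.7224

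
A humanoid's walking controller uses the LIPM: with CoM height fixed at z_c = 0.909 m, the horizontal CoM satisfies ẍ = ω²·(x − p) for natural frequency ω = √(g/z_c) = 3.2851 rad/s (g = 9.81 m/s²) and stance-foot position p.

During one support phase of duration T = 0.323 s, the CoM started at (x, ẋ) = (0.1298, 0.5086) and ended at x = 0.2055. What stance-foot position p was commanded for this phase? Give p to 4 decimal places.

ωT = 3.2851·0.323 = 1.061087; cosh(ωT) = 1.617795, sinh(ωT) = 1.271716
x(T) = p + (x₀−p)·cosh(ωT) + (ẋ₀/ω)·sinh(ωT) ⇒ p·(1 − cosh) = x(T) − x₀·cosh − (ẋ₀/ω)·sinh
numerator   = 0.2055 − (0.1298)·1.617795 − (0.5086/3.2851)·1.271716 = -0.201377
denominator = 1 − 1.617795 = -0.617795
p = -0.201377 / -0.617795 = 0.3260

p = 0.3260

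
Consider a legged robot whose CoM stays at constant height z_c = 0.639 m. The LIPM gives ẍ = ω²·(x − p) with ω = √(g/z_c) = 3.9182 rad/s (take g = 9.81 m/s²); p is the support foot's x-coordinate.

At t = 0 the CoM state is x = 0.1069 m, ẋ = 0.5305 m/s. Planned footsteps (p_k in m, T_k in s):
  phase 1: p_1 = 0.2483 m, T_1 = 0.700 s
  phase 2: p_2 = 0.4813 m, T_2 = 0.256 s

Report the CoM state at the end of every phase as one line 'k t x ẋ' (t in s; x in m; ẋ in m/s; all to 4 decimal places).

phase 1: p=0.2483, T=0.700, ωT=2.742740, cosh=7.796936, sinh=7.732542; start (x,ẋ)=(0.106900, 0.530500) → end (x,ẋ)=(0.192752, -0.147813)
phase 2: p=0.4813, T=0.256, ωT=1.003059, cosh=1.546683, sinh=1.179927; start (x,ẋ)=(0.192752, -0.147813) → end (x,ẋ)=(-0.009505, -1.562634)

1 0.7000 0.1928 -0.1478
2 0.9560 -0.0095 -1.5626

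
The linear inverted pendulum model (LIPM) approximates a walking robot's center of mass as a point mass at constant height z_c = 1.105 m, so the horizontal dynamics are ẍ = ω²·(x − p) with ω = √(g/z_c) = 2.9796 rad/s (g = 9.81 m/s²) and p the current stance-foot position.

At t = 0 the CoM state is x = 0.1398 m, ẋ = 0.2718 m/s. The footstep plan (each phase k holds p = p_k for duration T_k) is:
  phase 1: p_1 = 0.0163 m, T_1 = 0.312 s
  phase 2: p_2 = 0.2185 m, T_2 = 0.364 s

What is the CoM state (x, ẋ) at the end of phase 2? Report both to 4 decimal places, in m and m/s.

x = 0.6920, ẋ = 1.6018

phase 1: p=0.0163, T=0.312, ωT=0.929635, cosh=1.464141, sinh=1.069444; start (x,ẋ)=(0.139800, 0.271800) → end (x,ẋ)=(0.294676, 0.791488)
phase 2: p=0.2185, T=0.364, ωT=1.084574, cosh=1.648113, sinh=1.310067; start (x,ẋ)=(0.294676, 0.791488) → end (x,ẋ)=(0.692048, 1.601815)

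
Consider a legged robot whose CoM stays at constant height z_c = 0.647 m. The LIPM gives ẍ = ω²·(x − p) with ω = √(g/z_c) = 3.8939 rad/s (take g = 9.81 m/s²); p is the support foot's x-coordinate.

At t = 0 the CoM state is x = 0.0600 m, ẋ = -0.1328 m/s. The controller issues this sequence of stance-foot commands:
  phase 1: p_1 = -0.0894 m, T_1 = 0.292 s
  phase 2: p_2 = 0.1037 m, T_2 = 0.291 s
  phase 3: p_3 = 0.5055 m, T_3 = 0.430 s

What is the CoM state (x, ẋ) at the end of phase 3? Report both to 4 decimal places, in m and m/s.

phase 1: p=-0.0894, T=0.292, ωT=1.137019, cosh=1.719117, sinh=1.398343; start (x,ẋ)=(0.060000, -0.132800) → end (x,ẋ)=(0.119746, 0.585186)
phase 2: p=0.1037, T=0.291, ωT=1.133125, cosh=1.713685, sinh=1.391660; start (x,ẋ)=(0.119746, 0.585186) → end (x,ẋ)=(0.340340, 1.089778)
phase 3: p=0.5055, T=0.430, ωT=1.674377, cosh=2.761448, sinh=2.574023; start (x,ẋ)=(0.340340, 1.089778) → end (x,ẋ)=(0.769807, 1.353972)

x = 0.7698, ẋ = 1.3540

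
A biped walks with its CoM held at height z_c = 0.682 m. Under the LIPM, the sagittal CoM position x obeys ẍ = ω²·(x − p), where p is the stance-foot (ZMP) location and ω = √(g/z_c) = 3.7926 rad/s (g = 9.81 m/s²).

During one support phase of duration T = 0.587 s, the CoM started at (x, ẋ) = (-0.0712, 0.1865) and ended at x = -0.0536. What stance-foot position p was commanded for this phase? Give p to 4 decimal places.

ωT = 3.7926·0.587 = 2.226256; cosh(ωT) = 4.686523, sinh(ωT) = 4.578591
x(T) = p + (x₀−p)·cosh(ωT) + (ẋ₀/ω)·sinh(ωT) ⇒ p·(1 − cosh) = x(T) − x₀·cosh − (ẋ₀/ω)·sinh
numerator   = -0.0536 − (-0.0712)·4.686523 − (0.1865/3.7926)·4.578591 = 0.054930
denominator = 1 − 4.686523 = -3.686523
p = 0.054930 / -3.686523 = -0.0149

p = -0.0149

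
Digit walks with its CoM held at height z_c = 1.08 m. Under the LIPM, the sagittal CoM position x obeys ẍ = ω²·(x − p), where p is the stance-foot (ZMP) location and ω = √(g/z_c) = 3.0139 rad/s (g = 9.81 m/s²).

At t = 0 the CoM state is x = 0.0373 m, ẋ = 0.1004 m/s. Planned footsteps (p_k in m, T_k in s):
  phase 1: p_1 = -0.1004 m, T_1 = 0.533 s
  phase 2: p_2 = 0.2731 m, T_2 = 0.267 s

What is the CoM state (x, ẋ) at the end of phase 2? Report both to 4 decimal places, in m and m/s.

phase 1: p=-0.1004, T=0.533, ωT=1.606409, cosh=2.592742, sinh=2.392135; start (x,ẋ)=(0.037300, 0.100400) → end (x,ẋ)=(0.336308, 1.253081)
phase 2: p=0.2731, T=0.267, ωT=0.804711, cosh=1.341634, sinh=0.894417; start (x,ẋ)=(0.336308, 1.253081) → end (x,ẋ)=(0.729771, 1.851565)

x = 0.7298, ẋ = 1.8516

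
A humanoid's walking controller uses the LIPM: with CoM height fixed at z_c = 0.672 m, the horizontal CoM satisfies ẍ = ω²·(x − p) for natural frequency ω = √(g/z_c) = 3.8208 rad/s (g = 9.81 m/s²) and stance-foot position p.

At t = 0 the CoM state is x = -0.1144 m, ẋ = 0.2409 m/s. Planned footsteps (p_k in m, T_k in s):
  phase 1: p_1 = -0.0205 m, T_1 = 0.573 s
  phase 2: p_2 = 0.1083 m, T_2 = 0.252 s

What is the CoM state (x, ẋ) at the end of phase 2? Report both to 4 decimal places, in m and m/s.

phase 1: p=-0.0205, T=0.573, ωT=2.189318, cosh=4.520559, sinh=4.408566; start (x,ẋ)=(-0.114400, 0.240900) → end (x,ẋ)=(-0.167022, -0.492672)
phase 2: p=0.1083, T=0.252, ωT=0.962842, cosh=1.500467, sinh=1.118661; start (x,ẋ)=(-0.167022, -0.492672) → end (x,ẋ)=(-0.449057, -1.916015)

x = -0.4491, ẋ = -1.9160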